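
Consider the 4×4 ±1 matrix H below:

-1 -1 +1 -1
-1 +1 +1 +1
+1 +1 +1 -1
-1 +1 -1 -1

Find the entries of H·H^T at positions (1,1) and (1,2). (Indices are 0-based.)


Row 1 of H: [-1, 1, 1, 1].
Row 2 of H: [1, 1, 1, -1].
(H·H^T)[1][1] = Σ_j H[1][j]·H[1][j] = (-1)² + (1)² + (1)² + (1)² = 1 + 1 + 1 + 1 = 4.
(H·H^T)[1][2] = Σ_j H[1][j]·H[2][j] = (-1)·(1) + (1)·(1) + (1)·(1) + (1)·(-1) = -1 + 1 + 1 + -1 = 0.
So rows 1 and 2 are orthogonal; the diagonal entry equals n = 4.

(1,1) entry = 4; (1,2) entry = 0.


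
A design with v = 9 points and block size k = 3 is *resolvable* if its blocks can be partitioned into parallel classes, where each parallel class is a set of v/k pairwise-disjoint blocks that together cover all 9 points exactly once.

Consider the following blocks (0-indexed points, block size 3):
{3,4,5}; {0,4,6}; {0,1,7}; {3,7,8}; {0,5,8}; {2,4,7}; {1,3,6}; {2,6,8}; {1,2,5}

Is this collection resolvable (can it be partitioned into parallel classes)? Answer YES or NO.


v = 9, block size k = 3, number of blocks = 9.
For resolvability, blocks must partition into parallel classes of size v/k = 3.
Total blocks must therefore be a multiple of 3: 9 = 3·3 + 0 ⇒ divisible ✓.
Greedy packing gives 3 candidate class(es). Each should be a full parallel class (size 3, covers all 9 points).
  Class 1 (3 blocks): {3,4,5}; {0,1,7}; {2,6,8}. Points covered: [0, 1, 2, 3, 4, 5, 6, 7, 8].
  Class 2 (3 blocks): {0,4,6}; {3,7,8}; {1,2,5}. Points covered: [0, 1, 2, 3, 4, 5, 6, 7, 8].
  Class 3 (3 blocks): {0,5,8}; {2,4,7}; {1,3,6}. Points covered: [0, 1, 2, 3, 4, 5, 6, 7, 8].
All classes full (size 3)? YES. All classes cover every point? YES.
Resolvable? YES.

YES


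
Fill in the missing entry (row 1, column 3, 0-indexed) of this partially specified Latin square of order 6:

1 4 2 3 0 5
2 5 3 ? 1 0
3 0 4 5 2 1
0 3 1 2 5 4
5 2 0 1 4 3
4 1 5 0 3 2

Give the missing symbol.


Row 1 contains symbols [0, 1, 2, 3, 5] — missing [4].
Column 3 contains symbols [0, 1, 2, 3, 5] — missing [4].
The missing symbol must appear in both missing sets; intersection = [4].
Therefore the hidden value is 4.

Missing value = 4.


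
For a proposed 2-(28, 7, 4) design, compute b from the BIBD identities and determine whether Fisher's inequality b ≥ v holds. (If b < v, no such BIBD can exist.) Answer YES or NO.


r = λ(v − 1)/(k − 1) = 4·27/6 = 18.
b = vr/k = 28·18/7 = 72.
Fisher's inequality: b ≥ v ⇔ 72 ≥ 28? YES.

YES


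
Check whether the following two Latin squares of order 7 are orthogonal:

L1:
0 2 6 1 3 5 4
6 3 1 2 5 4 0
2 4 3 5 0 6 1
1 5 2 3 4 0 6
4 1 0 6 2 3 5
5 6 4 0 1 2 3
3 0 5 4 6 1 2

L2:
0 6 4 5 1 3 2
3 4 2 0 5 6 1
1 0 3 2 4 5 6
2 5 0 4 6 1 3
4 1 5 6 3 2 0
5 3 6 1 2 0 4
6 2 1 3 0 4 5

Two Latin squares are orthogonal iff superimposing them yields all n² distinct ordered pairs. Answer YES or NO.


Form the n² = 49 superimposed pairs (L1[i][j], L2[i][j]), row by row (rows and columns indexed from 0):
row 0: (0,0) (2,6) (6,4) (1,5) (3,1) (5,3) (4,2)
row 1: (6,3) (3,4) (1,2) (2,0) (5,5) (4,6) (0,1)
row 2: (2,1) (4,0) (3,3) (5,2) (0,4) (6,5) (1,6)
row 3: (1,2) (5,5) (2,0) (3,4) (4,6) (0,1) (6,3)
row 4: (4,4) (1,1) (0,5) (6,6) (2,3) (3,2) (5,0)
row 5: (5,5) (6,3) (4,6) (0,1) (1,2) (2,0) (3,4)
row 6: (3,6) (0,2) (5,1) (4,3) (6,0) (1,4) (2,5)
Orthogonality requires all 49 pairs distinct.
But the pair (1,2) repeats: cell (1,2) has L1 = 1, L2 = 2, and cell (3,0) has L1 = 1, L2 = 2.
A repeated pair means some other pair never occurs (only 35 distinct pairs out of 49), so the squares are not orthogonal.
Conclusion: NO.

NO


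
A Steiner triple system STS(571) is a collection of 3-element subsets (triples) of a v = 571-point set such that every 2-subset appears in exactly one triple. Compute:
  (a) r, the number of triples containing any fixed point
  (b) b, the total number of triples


An STS(v) is a 2-(v, 3, 1) BIBD: block size k = 3, λ = 1.
Replication: r(k − 1) = λ(v − 1) ⇒ r·2 = 571 − 1 = 570 ⇒ r = 285.
Block count: bk = vr ⇒ b·3 = 571·285 = 162735 ⇒ b = 54245.

r = 285, b = 54245.


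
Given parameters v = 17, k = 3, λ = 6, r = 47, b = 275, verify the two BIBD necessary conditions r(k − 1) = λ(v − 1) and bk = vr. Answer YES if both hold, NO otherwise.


Condition (i): r(k − 1) = 47·2 = 94; λ(v − 1) = 6·16 = 96. Match? NO.
Condition (ii): bk = 275·3 = 825; vr = 17·47 = 799. Match? NO.
Both conditions hold? NO.

NO


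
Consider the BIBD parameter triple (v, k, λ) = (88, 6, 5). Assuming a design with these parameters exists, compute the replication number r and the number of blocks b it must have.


Any 2-(v, k, λ) BIBD satisfies two necessary conditions:
  (i)  Each point sits in r blocks, and counting incidences through any fixed point gives r(k − 1) = λ(v − 1), so r = λ(v − 1)/(k − 1).
  (ii) Total incidences bk = vr, so b = vr/k.
Step 1: r = λ(v − 1)/(k − 1) = 5·(88 − 1)/(6 − 1) = 5·87/5 = 435/5 = 87.
Step 2: b = vr/k = 88·87/6 = 7656/6 = 1276.
Check integrality: r = 87 ∈ Z ✓, b = 1276 ∈ Z ✓.
(These identities are necessary conditions: they determine r and b for any design with these parameters, but do not by themselves prove that one exists.)

r = 87, b = 1276.


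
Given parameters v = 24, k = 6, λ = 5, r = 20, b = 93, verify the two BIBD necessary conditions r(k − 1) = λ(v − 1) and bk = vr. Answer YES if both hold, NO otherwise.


Condition (i): r(k − 1) = 20·5 = 100; λ(v − 1) = 5·23 = 115. Match? NO.
Condition (ii): bk = 93·6 = 558; vr = 24·20 = 480. Match? NO.
Both conditions hold? NO.

NO


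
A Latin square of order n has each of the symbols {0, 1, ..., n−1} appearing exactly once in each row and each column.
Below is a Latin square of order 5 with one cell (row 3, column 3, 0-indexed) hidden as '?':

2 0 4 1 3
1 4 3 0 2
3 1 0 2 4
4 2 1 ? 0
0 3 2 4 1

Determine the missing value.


Row 3 contains symbols [0, 1, 2, 4] — missing [3].
Column 3 contains symbols [0, 1, 2, 4] — missing [3].
The missing symbol must appear in both missing sets; intersection = [3].
Therefore the hidden value is 3.

Missing value = 3.


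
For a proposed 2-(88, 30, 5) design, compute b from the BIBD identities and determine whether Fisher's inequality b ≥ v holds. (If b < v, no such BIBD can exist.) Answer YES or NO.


r = λ(v − 1)/(k − 1) = 5·87/29 = 15.
b = vr/k = 88·15/30 = 44.
Fisher's inequality: b ≥ v ⇔ 44 ≥ 88? NO.

NO


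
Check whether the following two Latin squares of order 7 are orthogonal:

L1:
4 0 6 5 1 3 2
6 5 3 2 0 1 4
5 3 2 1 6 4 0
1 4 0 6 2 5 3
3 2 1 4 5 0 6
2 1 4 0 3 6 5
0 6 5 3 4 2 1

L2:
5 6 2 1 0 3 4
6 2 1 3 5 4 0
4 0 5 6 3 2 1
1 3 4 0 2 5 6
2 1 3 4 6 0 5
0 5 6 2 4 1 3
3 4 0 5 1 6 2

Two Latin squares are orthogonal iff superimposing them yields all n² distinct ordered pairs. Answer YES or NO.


Form the n² = 49 superimposed pairs (L1[i][j], L2[i][j]), row by row (rows and columns indexed from 0):
row 0: (4,5) (0,6) (6,2) (5,1) (1,0) (3,3) (2,4)
row 1: (6,6) (5,2) (3,1) (2,3) (0,5) (1,4) (4,0)
row 2: (5,4) (3,0) (2,5) (1,6) (6,3) (4,2) (0,1)
row 3: (1,1) (4,3) (0,4) (6,0) (2,2) (5,5) (3,6)
row 4: (3,2) (2,1) (1,3) (4,4) (5,6) (0,0) (6,5)
row 5: (2,0) (1,5) (4,6) (0,2) (3,4) (6,1) (5,3)
row 6: (0,3) (6,4) (5,0) (3,5) (4,1) (2,6) (1,2)
Orthogonality requires all 49 pairs distinct.
Check by first coordinate: for each symbol s of L1, list the L2 entries in the n cells where L1 = s; they must all differ.
  L1 = 0: L2 entries (in reading order) 6, 5, 1, 4, 0, 2, 3 — all 7 distinct ✓
  L1 = 1: L2 entries (in reading order) 0, 4, 6, 1, 3, 5, 2 — all 7 distinct ✓
  L1 = 2: L2 entries (in reading order) 4, 3, 5, 2, 1, 0, 6 — all 7 distinct ✓
  L1 = 3: L2 entries (in reading order) 3, 1, 0, 6, 2, 4, 5 — all 7 distinct ✓
  L1 = 4: L2 entries (in reading order) 5, 0, 2, 3, 4, 6, 1 — all 7 distinct ✓
  L1 = 5: L2 entries (in reading order) 1, 2, 4, 5, 6, 3, 0 — all 7 distinct ✓
  L1 = 6: L2 entries (in reading order) 2, 6, 3, 0, 5, 1, 4 — all 7 distinct ✓
Every symbol of L1 meets every symbol of L2 exactly once, so all 49 pairs are distinct (49 of 49).
Conclusion: YES.

YES


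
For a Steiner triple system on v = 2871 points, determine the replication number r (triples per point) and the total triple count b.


An STS(v) is a 2-(v, 3, 1) BIBD: block size k = 3, λ = 1.
Replication: r(k − 1) = λ(v − 1) ⇒ r·2 = 2871 − 1 = 2870 ⇒ r = 1435.
Block count: b = v(v − 1)/6 = 2871·2870/6 = 8239770/6 = 1373295.
(Check via bk = vr: 1373295·3 = 4119885 = 2871·1435 = 4119885 ✓.)

r = 1435, b = 1373295.


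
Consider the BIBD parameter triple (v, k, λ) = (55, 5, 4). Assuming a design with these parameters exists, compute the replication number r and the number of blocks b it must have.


Any 2-(v, k, λ) BIBD satisfies two necessary conditions:
  (i)  Each point sits in r blocks, and counting incidences through any fixed point gives r(k − 1) = λ(v − 1), so r = λ(v − 1)/(k − 1).
  (ii) Total incidences bk = vr, so b = vr/k.
Step 1: r = λ(v − 1)/(k − 1) = 4·(55 − 1)/(5 − 1) = 4·54/4 = 216/4 = 54.
Step 2: b = vr/k = 55·54/5 = 2970/5 = 594.
Check integrality: r = 54 ∈ Z ✓, b = 594 ∈ Z ✓.
(These identities are necessary conditions: they determine r and b for any design with these parameters, but do not by themselves prove that one exists.)

r = 54, b = 594.


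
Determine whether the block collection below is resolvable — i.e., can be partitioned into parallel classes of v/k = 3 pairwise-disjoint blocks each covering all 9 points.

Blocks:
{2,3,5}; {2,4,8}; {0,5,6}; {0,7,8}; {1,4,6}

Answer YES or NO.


v = 9, block size k = 3, number of blocks = 5.
For resolvability, blocks must partition into parallel classes of size v/k = 3.
Total blocks must therefore be a multiple of 3: 5 = 3·1 + 2 ⇒ not divisible ✗.
Resolvable? NO.

NO


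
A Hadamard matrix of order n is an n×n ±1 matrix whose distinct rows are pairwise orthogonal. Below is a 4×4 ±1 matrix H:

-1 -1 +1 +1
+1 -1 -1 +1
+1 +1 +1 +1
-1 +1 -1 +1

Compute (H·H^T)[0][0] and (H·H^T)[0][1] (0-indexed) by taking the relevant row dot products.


Row 0 of H: [-1, -1, 1, 1].
Row 1 of H: [1, -1, -1, 1].
(H·H^T)[0][0] = Σ_j H[0][j]·H[0][j] = (-1)² + (-1)² + (1)² + (1)² = 1 + 1 + 1 + 1 = 4.
(H·H^T)[0][1] = Σ_j H[0][j]·H[1][j] = (-1)·(1) + (-1)·(-1) + (1)·(-1) + (1)·(1) = -1 + 1 + -1 + 1 = 0.
So rows 0 and 1 are orthogonal; the diagonal entry equals n = 4.

(0,0) entry = 4; (0,1) entry = 0.


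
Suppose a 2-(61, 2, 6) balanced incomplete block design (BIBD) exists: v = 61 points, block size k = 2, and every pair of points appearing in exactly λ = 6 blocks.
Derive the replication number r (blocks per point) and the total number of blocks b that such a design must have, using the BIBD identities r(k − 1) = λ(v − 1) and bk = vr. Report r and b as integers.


Any 2-(v, k, λ) BIBD satisfies two necessary conditions:
  (i)  Each point sits in r blocks, and counting incidences through any fixed point gives r(k − 1) = λ(v − 1), so r = λ(v − 1)/(k − 1).
  (ii) Total incidences bk = vr, so b = vr/k.
Step 1: r = λ(v − 1)/(k − 1) = 6·(61 − 1)/(2 − 1) = 6·60/1 = 360/1 = 360.
Step 2: b = vr/k = 61·360/2 = 21960/2 = 10980.
Check integrality: r = 360 ∈ Z ✓, b = 10980 ∈ Z ✓.
(These identities are necessary conditions: they determine r and b for any design with these parameters, but do not by themselves prove that one exists.)

r = 360, b = 10980.


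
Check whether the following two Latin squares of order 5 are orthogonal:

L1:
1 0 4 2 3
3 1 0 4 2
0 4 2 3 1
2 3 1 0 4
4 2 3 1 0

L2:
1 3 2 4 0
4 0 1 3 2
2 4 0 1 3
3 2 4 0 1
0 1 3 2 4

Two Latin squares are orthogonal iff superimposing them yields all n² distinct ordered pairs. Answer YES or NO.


Form the n² = 25 superimposed pairs (L1[i][j], L2[i][j]), row by row (rows and columns indexed from 0):
row 0: (1,1) (0,3) (4,2) (2,4) (3,0)
row 1: (3,4) (1,0) (0,1) (4,3) (2,2)
row 2: (0,2) (4,4) (2,0) (3,1) (1,3)
row 3: (2,3) (3,2) (1,4) (0,0) (4,1)
row 4: (4,0) (2,1) (3,3) (1,2) (0,4)
Orthogonality requires all 25 pairs distinct.
Check by first coordinate: for each symbol s of L1, list the L2 entries in the n cells where L1 = s; they must all differ.
  L1 = 0: L2 entries (in reading order) 3, 1, 2, 0, 4 — all 5 distinct ✓
  L1 = 1: L2 entries (in reading order) 1, 0, 3, 4, 2 — all 5 distinct ✓
  L1 = 2: L2 entries (in reading order) 4, 2, 0, 3, 1 — all 5 distinct ✓
  L1 = 3: L2 entries (in reading order) 0, 4, 1, 2, 3 — all 5 distinct ✓
  L1 = 4: L2 entries (in reading order) 2, 3, 4, 1, 0 — all 5 distinct ✓
Every symbol of L1 meets every symbol of L2 exactly once, so all 25 pairs are distinct (25 of 25).
Conclusion: YES.

YES


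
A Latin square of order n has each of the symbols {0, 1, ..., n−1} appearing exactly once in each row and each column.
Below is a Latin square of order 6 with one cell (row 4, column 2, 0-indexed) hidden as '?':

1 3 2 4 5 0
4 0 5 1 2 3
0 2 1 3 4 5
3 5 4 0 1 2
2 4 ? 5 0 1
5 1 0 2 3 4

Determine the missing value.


Row 4 contains symbols [0, 1, 2, 4, 5] — missing [3].
Column 2 contains symbols [0, 1, 2, 4, 5] — missing [3].
The missing symbol must appear in both missing sets; intersection = [3].
Therefore the hidden value is 3.

Missing value = 3.


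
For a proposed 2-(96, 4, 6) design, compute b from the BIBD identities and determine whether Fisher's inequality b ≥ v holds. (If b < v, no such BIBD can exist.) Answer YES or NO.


r = λ(v − 1)/(k − 1) = 6·95/3 = 190.
b = vr/k = 96·190/4 = 4560.
Fisher's inequality: b ≥ v ⇔ 4560 ≥ 96? YES.

YES


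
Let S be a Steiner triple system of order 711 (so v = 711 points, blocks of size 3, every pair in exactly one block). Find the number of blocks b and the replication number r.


An STS(v) is a 2-(v, 3, 1) BIBD: block size k = 3, λ = 1.
Replication: r(k − 1) = λ(v − 1) ⇒ r·2 = 711 − 1 = 710 ⇒ r = 355.
Block count: b = v(v − 1)/6 = 711·710/6 = 504810/6 = 84135.
(Check via bk = vr: 84135·3 = 252405 = 711·355 = 252405 ✓.)

r = 355, b = 84135.


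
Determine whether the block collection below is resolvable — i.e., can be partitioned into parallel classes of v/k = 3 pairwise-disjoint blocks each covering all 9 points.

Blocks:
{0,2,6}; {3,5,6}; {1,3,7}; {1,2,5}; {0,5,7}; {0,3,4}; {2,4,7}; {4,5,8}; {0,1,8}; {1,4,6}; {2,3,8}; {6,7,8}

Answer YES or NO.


v = 9, block size k = 3, number of blocks = 12.
For resolvability, blocks must partition into parallel classes of size v/k = 3.
Total blocks must therefore be a multiple of 3: 12 = 3·4 + 0 ⇒ divisible ✓.
Greedy packing gives 4 candidate class(es). Each should be a full parallel class (size 3, covers all 9 points).
  Class 1 (3 blocks): {0,2,6}; {1,3,7}; {4,5,8}. Points covered: [0, 1, 2, 3, 4, 5, 6, 7, 8].
  Class 2 (3 blocks): {3,5,6}; {2,4,7}; {0,1,8}. Points covered: [0, 1, 2, 3, 4, 5, 6, 7, 8].
  Class 3 (3 blocks): {1,2,5}; {0,3,4}; {6,7,8}. Points covered: [0, 1, 2, 3, 4, 5, 6, 7, 8].
  Class 4 (3 blocks): {0,5,7}; {1,4,6}; {2,3,8}. Points covered: [0, 1, 2, 3, 4, 5, 6, 7, 8].
All classes full (size 3)? YES. All classes cover every point? YES.
Resolvable? YES.

YES


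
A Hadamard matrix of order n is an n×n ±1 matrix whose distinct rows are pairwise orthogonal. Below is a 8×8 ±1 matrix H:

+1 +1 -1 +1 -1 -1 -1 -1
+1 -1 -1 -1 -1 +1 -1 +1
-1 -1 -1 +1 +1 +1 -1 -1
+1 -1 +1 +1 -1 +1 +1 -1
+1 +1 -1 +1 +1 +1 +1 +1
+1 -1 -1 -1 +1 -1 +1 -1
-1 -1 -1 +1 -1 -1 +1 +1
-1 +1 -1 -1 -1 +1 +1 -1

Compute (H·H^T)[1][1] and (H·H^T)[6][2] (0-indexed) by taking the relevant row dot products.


Row 1 of H: [1, -1, -1, -1, -1, 1, -1, 1].
Row 2 of H: [-1, -1, -1, 1, 1, 1, -1, -1].
Row 6 of H: [-1, -1, -1, 1, -1, -1, 1, 1].
(H·H^T)[1][1] = Σ_j H[1][j]·H[1][j] = (1)² + (-1)² + (-1)² + (-1)² + (-1)² + (1)² + (-1)² + (1)² = 1 + 1 + 1 + 1 + 1 + 1 + 1 + 1 = 8.
(H·H^T)[6][2] = Σ_j H[6][j]·H[2][j] = (-1)·(-1) + (-1)·(-1) + (-1)·(-1) + (1)·(1) + (-1)·(1) + (-1)·(1) + (1)·(-1) + (1)·(-1) = 1 + 1 + 1 + 1 + -1 + -1 + -1 + -1 = 0.
So rows 6 and 2 are orthogonal; the diagonal entry equals n = 8.

(1,1) entry = 8; (6,2) entry = 0.


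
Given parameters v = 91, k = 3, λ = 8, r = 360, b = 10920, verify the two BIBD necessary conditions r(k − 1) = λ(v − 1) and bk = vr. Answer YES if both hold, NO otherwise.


Condition (i): r(k − 1) = 360·2 = 720; λ(v − 1) = 8·90 = 720. Match? YES.
Condition (ii): bk = 10920·3 = 32760; vr = 91·360 = 32760. Match? YES.
Both conditions hold? YES.

YES


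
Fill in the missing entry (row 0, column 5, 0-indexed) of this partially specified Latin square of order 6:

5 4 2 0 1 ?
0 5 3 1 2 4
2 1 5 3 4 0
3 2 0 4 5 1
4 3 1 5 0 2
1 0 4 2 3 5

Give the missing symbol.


Row 0 contains symbols [0, 1, 2, 4, 5] — missing [3].
Column 5 contains symbols [0, 1, 2, 4, 5] — missing [3].
The missing symbol must appear in both missing sets; intersection = [3].
Therefore the hidden value is 3.

Missing value = 3.


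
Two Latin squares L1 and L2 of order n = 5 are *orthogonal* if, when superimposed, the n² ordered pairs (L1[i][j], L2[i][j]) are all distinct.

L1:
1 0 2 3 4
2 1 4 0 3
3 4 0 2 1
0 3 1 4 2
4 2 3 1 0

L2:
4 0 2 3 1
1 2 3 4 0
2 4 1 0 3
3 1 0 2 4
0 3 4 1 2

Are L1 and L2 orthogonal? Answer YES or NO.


Form the n² = 25 superimposed pairs (L1[i][j], L2[i][j]), row by row (rows and columns indexed from 0):
row 0: (1,4) (0,0) (2,2) (3,3) (4,1)
row 1: (2,1) (1,2) (4,3) (0,4) (3,0)
row 2: (3,2) (4,4) (0,1) (2,0) (1,3)
row 3: (0,3) (3,1) (1,0) (4,2) (2,4)
row 4: (4,0) (2,3) (3,4) (1,1) (0,2)
Orthogonality requires all 25 pairs distinct.
Check by first coordinate: for each symbol s of L1, list the L2 entries in the n cells where L1 = s; they must all differ.
  L1 = 0: L2 entries (in reading order) 0, 4, 1, 3, 2 — all 5 distinct ✓
  L1 = 1: L2 entries (in reading order) 4, 2, 3, 0, 1 — all 5 distinct ✓
  L1 = 2: L2 entries (in reading order) 2, 1, 0, 4, 3 — all 5 distinct ✓
  L1 = 3: L2 entries (in reading order) 3, 0, 2, 1, 4 — all 5 distinct ✓
  L1 = 4: L2 entries (in reading order) 1, 3, 4, 2, 0 — all 5 distinct ✓
Every symbol of L1 meets every symbol of L2 exactly once, so all 25 pairs are distinct (25 of 25).
Conclusion: YES.

YES


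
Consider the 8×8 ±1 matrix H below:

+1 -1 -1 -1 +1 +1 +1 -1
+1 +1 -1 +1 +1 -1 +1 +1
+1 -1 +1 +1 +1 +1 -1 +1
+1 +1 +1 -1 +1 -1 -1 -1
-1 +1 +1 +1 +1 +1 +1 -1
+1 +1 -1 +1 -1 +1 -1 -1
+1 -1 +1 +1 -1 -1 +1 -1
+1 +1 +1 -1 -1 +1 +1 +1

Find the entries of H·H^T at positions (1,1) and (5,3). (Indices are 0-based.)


Row 1 of H: [1, 1, -1, 1, 1, -1, 1, 1].
Row 3 of H: [1, 1, 1, -1, 1, -1, -1, -1].
Row 5 of H: [1, 1, -1, 1, -1, 1, -1, -1].
(H·H^T)[1][1] = Σ_j H[1][j]·H[1][j] = (1)² + (1)² + (-1)² + (1)² + (1)² + (-1)² + (1)² + (1)² = 1 + 1 + 1 + 1 + 1 + 1 + 1 + 1 = 8.
(H·H^T)[5][3] = Σ_j H[5][j]·H[3][j] = (1)·(1) + (1)·(1) + (-1)·(1) + (1)·(-1) + (-1)·(1) + (1)·(-1) + (-1)·(-1) + (-1)·(-1) = 1 + 1 + -1 + -1 + -1 + -1 + 1 + 1 = 0.
So rows 5 and 3 are orthogonal; the diagonal entry equals n = 8.

(1,1) entry = 8; (5,3) entry = 0.


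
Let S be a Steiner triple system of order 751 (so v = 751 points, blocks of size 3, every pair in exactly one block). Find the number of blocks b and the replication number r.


An STS(v) is a 2-(v, 3, 1) BIBD: block size k = 3, λ = 1.
Replication: r(k − 1) = λ(v − 1) ⇒ r·2 = 751 − 1 = 750 ⇒ r = 375.
Block count: b = v(v − 1)/6 = 751·750/6 = 563250/6 = 93875.
(Check via bk = vr: 93875·3 = 281625 = 751·375 = 281625 ✓.)

r = 375, b = 93875.


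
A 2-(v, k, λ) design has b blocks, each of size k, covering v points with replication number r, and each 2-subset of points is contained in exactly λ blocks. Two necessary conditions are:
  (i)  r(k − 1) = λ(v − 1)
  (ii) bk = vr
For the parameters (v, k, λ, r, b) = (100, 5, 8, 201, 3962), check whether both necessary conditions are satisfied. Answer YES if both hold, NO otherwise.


Condition (i): r(k − 1) = 201·4 = 804; λ(v − 1) = 8·99 = 792. Match? NO.
Condition (ii): bk = 3962·5 = 19810; vr = 100·201 = 20100. Match? NO.
Both conditions hold? NO.

NO


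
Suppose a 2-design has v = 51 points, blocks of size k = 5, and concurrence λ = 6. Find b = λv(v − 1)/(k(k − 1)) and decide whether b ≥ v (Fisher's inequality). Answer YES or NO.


r = λ(v − 1)/(k − 1) = 6·50/4 = 75.
b = vr/k = 51·75/5 = 765.
Fisher's inequality: b ≥ v ⇔ 765 ≥ 51? YES.

YES


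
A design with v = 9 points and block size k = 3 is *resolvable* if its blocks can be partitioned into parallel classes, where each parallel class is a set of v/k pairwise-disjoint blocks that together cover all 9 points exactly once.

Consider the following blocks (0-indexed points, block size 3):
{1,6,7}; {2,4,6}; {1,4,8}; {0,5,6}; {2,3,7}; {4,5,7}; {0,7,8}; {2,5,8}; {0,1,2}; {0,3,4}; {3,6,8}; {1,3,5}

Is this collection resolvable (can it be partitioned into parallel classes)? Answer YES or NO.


v = 9, block size k = 3, number of blocks = 12.
For resolvability, blocks must partition into parallel classes of size v/k = 3.
Total blocks must therefore be a multiple of 3: 12 = 3·4 + 0 ⇒ divisible ✓.
Greedy packing gives 4 candidate class(es). Each should be a full parallel class (size 3, covers all 9 points).
  Class 1 (3 blocks): {1,6,7}; {2,5,8}; {0,3,4}. Points covered: [0, 1, 2, 3, 4, 5, 6, 7, 8].
  Class 2 (3 blocks): {2,4,6}; {0,7,8}; {1,3,5}. Points covered: [0, 1, 2, 3, 4, 5, 6, 7, 8].
  Class 3 (3 blocks): {1,4,8}; {0,5,6}; {2,3,7}. Points covered: [0, 1, 2, 3, 4, 5, 6, 7, 8].
  Class 4 (3 blocks): {4,5,7}; {0,1,2}; {3,6,8}. Points covered: [0, 1, 2, 3, 4, 5, 6, 7, 8].
All classes full (size 3)? YES. All classes cover every point? YES.
Resolvable? YES.

YES


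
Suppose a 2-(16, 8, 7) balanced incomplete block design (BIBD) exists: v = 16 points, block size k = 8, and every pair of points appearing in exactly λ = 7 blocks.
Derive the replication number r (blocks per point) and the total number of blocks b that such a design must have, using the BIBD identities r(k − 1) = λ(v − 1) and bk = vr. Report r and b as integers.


Any 2-(v, k, λ) BIBD satisfies two necessary conditions:
  (i)  Each point sits in r blocks, and counting incidences through any fixed point gives r(k − 1) = λ(v − 1), so r = λ(v − 1)/(k − 1).
  (ii) Total incidences bk = vr, so b = vr/k.
Step 1: r = λ(v − 1)/(k − 1) = 7·(16 − 1)/(8 − 1) = 7·15/7 = 105/7 = 15.
Step 2: b = vr/k = 16·15/8 = 240/8 = 30.
Check integrality: r = 15 ∈ Z ✓, b = 30 ∈ Z ✓.
(These identities are necessary conditions: they determine r and b for any design with these parameters, but do not by themselves prove that one exists.)

r = 15, b = 30.


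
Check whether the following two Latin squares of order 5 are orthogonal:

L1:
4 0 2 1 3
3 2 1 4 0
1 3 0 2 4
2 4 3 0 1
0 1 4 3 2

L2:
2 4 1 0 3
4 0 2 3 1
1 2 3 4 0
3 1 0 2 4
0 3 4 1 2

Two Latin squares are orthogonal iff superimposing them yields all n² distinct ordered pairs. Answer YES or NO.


Form the n² = 25 superimposed pairs (L1[i][j], L2[i][j]), row by row (rows and columns indexed from 0):
row 0: (4,2) (0,4) (2,1) (1,0) (3,3)
row 1: (3,4) (2,0) (1,2) (4,3) (0,1)
row 2: (1,1) (3,2) (0,3) (2,4) (4,0)
row 3: (2,3) (4,1) (3,0) (0,2) (1,4)
row 4: (0,0) (1,3) (4,4) (3,1) (2,2)
Orthogonality requires all 25 pairs distinct.
Check by first coordinate: for each symbol s of L1, list the L2 entries in the n cells where L1 = s; they must all differ.
  L1 = 0: L2 entries (in reading order) 4, 1, 3, 2, 0 — all 5 distinct ✓
  L1 = 1: L2 entries (in reading order) 0, 2, 1, 4, 3 — all 5 distinct ✓
  L1 = 2: L2 entries (in reading order) 1, 0, 4, 3, 2 — all 5 distinct ✓
  L1 = 3: L2 entries (in reading order) 3, 4, 2, 0, 1 — all 5 distinct ✓
  L1 = 4: L2 entries (in reading order) 2, 3, 0, 1, 4 — all 5 distinct ✓
Every symbol of L1 meets every symbol of L2 exactly once, so all 25 pairs are distinct (25 of 25).
Conclusion: YES.

YES


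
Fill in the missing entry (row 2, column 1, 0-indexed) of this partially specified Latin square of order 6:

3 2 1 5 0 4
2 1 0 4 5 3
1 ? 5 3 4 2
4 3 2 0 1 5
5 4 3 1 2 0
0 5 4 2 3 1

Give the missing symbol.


Row 2 contains symbols [1, 2, 3, 4, 5] — missing [0].
Column 1 contains symbols [1, 2, 3, 4, 5] — missing [0].
The missing symbol must appear in both missing sets; intersection = [0].
Therefore the hidden value is 0.

Missing value = 0.


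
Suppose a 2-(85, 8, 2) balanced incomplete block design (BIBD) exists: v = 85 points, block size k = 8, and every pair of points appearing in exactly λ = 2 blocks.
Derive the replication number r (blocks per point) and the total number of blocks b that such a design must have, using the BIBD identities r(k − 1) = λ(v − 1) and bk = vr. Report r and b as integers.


Any 2-(v, k, λ) BIBD satisfies two necessary conditions:
  (i)  Each point sits in r blocks, and counting incidences through any fixed point gives r(k − 1) = λ(v − 1), so r = λ(v − 1)/(k − 1).
  (ii) Total incidences bk = vr, so b = vr/k.
Step 1: r = λ(v − 1)/(k − 1) = 2·(85 − 1)/(8 − 1) = 2·84/7 = 168/7 = 24.
Step 2: b = vr/k = 85·24/8 = 2040/8 = 255.
Check integrality: r = 24 ∈ Z ✓, b = 255 ∈ Z ✓.
(These identities are necessary conditions: they determine r and b for any design with these parameters, but do not by themselves prove that one exists.)

r = 24, b = 255.


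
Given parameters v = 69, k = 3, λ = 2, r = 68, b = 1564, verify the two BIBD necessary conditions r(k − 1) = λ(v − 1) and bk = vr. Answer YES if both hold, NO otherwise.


Condition (i): r(k − 1) = 68·2 = 136; λ(v − 1) = 2·68 = 136. Match? YES.
Condition (ii): bk = 1564·3 = 4692; vr = 69·68 = 4692. Match? YES.
Both conditions hold? YES.

YES


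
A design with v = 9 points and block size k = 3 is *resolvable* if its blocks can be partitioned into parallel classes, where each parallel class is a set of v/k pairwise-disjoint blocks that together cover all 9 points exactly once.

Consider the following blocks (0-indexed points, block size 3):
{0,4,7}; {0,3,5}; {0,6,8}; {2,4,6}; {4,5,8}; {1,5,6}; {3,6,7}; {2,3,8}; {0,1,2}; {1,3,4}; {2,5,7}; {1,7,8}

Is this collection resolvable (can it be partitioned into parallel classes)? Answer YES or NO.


v = 9, block size k = 3, number of blocks = 12.
For resolvability, blocks must partition into parallel classes of size v/k = 3.
Total blocks must therefore be a multiple of 3: 12 = 3·4 + 0 ⇒ divisible ✓.
Greedy packing gives 4 candidate class(es). Each should be a full parallel class (size 3, covers all 9 points).
  Class 1 (3 blocks): {0,4,7}; {1,5,6}; {2,3,8}. Points covered: [0, 1, 2, 3, 4, 5, 6, 7, 8].
  Class 2 (3 blocks): {0,3,5}; {2,4,6}; {1,7,8}. Points covered: [0, 1, 2, 3, 4, 5, 6, 7, 8].
  Class 3 (3 blocks): {0,6,8}; {1,3,4}; {2,5,7}. Points covered: [0, 1, 2, 3, 4, 5, 6, 7, 8].
  Class 4 (3 blocks): {4,5,8}; {3,6,7}; {0,1,2}. Points covered: [0, 1, 2, 3, 4, 5, 6, 7, 8].
All classes full (size 3)? YES. All classes cover every point? YES.
Resolvable? YES.

YES


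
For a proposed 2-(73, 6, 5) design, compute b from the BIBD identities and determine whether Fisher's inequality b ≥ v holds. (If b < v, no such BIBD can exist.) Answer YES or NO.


r = λ(v − 1)/(k − 1) = 5·72/5 = 72.
b = vr/k = 73·72/6 = 876.
Fisher's inequality: b ≥ v ⇔ 876 ≥ 73? YES.

YES


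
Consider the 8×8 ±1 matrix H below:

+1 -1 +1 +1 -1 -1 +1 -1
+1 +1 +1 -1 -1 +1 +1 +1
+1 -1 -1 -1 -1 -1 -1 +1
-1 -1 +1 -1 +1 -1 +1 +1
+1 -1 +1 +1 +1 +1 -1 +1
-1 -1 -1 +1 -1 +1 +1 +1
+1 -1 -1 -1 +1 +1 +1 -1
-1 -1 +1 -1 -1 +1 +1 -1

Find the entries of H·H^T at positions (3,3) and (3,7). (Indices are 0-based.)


Row 3 of H: [-1, -1, 1, -1, 1, -1, 1, 1].
Row 7 of H: [-1, -1, 1, -1, -1, 1, 1, -1].
(H·H^T)[3][3] = Σ_j H[3][j]·H[3][j] = (-1)² + (-1)² + (1)² + (-1)² + (1)² + (-1)² + (1)² + (1)² = 1 + 1 + 1 + 1 + 1 + 1 + 1 + 1 = 8.
(H·H^T)[3][7] = Σ_j H[3][j]·H[7][j] = (-1)·(-1) + (-1)·(-1) + (1)·(1) + (-1)·(-1) + (1)·(-1) + (-1)·(1) + (1)·(1) + (1)·(-1) = 1 + 1 + 1 + 1 + -1 + -1 + 1 + -1 = 2.
Rows 3 and 7 are not orthogonal (dot product = 2 ≠ 0), so H is not a Hadamard matrix.

(3,3) entry = 8; (3,7) entry = 2.


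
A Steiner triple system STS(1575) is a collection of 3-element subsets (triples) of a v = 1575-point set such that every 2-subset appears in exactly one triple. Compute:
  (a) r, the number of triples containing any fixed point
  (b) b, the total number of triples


An STS(v) is a 2-(v, 3, 1) BIBD: block size k = 3, λ = 1.
Replication: r(k − 1) = λ(v − 1) ⇒ r·2 = 1575 − 1 = 1574 ⇒ r = 787.
Block count: b = v(v − 1)/6 = 1575·1574/6 = 2479050/6 = 413175.

r = 787, b = 413175.


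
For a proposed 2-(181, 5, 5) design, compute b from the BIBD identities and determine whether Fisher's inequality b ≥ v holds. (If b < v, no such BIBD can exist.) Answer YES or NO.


b = λv(v − 1)/(k(k − 1)) = 5·181·180/(5·4) = 162900/20 = 8145.
Compare with v = 181: b ≥ v, so Fisher's inequality holds.

YES


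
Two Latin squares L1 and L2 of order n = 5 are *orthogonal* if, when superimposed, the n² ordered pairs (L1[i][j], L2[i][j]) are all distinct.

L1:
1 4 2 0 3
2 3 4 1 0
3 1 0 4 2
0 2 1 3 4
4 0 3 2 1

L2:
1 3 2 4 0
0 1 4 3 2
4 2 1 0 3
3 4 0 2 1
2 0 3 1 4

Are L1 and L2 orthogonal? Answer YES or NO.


Form the n² = 25 superimposed pairs (L1[i][j], L2[i][j]), row by row (rows and columns indexed from 0):
row 0: (1,1) (4,3) (2,2) (0,4) (3,0)
row 1: (2,0) (3,1) (4,4) (1,3) (0,2)
row 2: (3,4) (1,2) (0,1) (4,0) (2,3)
row 3: (0,3) (2,4) (1,0) (3,2) (4,1)
row 4: (4,2) (0,0) (3,3) (2,1) (1,4)
Orthogonality requires all 25 pairs distinct.
Check by first coordinate: for each symbol s of L1, list the L2 entries in the n cells where L1 = s; they must all differ.
  L1 = 0: L2 entries (in reading order) 4, 2, 1, 3, 0 — all 5 distinct ✓
  L1 = 1: L2 entries (in reading order) 1, 3, 2, 0, 4 — all 5 distinct ✓
  L1 = 2: L2 entries (in reading order) 2, 0, 3, 4, 1 — all 5 distinct ✓
  L1 = 3: L2 entries (in reading order) 0, 1, 4, 2, 3 — all 5 distinct ✓
  L1 = 4: L2 entries (in reading order) 3, 4, 0, 1, 2 — all 5 distinct ✓
Every symbol of L1 meets every symbol of L2 exactly once, so all 25 pairs are distinct (25 of 25).
Conclusion: YES.

YES


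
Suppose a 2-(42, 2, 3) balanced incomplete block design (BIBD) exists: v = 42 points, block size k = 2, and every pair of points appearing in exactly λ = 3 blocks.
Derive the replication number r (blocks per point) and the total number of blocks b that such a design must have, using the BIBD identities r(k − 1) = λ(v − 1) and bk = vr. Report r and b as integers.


Any 2-(v, k, λ) BIBD satisfies two necessary conditions:
  (i)  Each point sits in r blocks, and counting incidences through any fixed point gives r(k − 1) = λ(v − 1), so r = λ(v − 1)/(k − 1).
  (ii) Total incidences bk = vr, so b = vr/k.
Step 1: r = λ(v − 1)/(k − 1) = 3·(42 − 1)/(2 − 1) = 3·41/1 = 123/1 = 123.
Step 2: b = vr/k = 42·123/2 = 5166/2 = 2583.
Check integrality: r = 123 ∈ Z ✓, b = 2583 ∈ Z ✓.
(These identities are necessary conditions: they determine r and b for any design with these parameters, but do not by themselves prove that one exists.)

r = 123, b = 2583.


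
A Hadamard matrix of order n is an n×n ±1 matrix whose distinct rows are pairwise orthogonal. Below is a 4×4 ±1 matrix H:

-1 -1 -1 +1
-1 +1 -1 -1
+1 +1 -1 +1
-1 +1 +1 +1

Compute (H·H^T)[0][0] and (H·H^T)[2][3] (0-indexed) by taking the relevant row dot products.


Row 0 of H: [-1, -1, -1, 1].
Row 2 of H: [1, 1, -1, 1].
Row 3 of H: [-1, 1, 1, 1].
(H·H^T)[0][0] = Σ_j H[0][j]·H[0][j] = (-1)² + (-1)² + (-1)² + (1)² = 1 + 1 + 1 + 1 = 4.
(H·H^T)[2][3] = Σ_j H[2][j]·H[3][j] = (1)·(-1) + (1)·(1) + (-1)·(1) + (1)·(1) = -1 + 1 + -1 + 1 = 0.
So rows 2 and 3 are orthogonal; the diagonal entry equals n = 4.

(0,0) entry = 4; (2,3) entry = 0.


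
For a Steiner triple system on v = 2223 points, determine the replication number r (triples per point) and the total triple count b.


An STS(v) is a 2-(v, 3, 1) BIBD: block size k = 3, λ = 1.
Replication: r(k − 1) = λ(v − 1) ⇒ r·2 = 2223 − 1 = 2222 ⇒ r = 1111.
Block count: bk = vr ⇒ b·3 = 2223·1111 = 2469753 ⇒ b = 823251.

r = 1111, b = 823251.


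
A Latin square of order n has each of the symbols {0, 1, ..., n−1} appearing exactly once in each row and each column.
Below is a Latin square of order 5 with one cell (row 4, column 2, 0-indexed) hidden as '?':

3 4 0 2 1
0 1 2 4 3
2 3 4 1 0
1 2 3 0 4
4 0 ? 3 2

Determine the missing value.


Row 4 contains symbols [0, 2, 3, 4] — missing [1].
Column 2 contains symbols [0, 2, 3, 4] — missing [1].
The missing symbol must appear in both missing sets; intersection = [1].
Therefore the hidden value is 1.

Missing value = 1.


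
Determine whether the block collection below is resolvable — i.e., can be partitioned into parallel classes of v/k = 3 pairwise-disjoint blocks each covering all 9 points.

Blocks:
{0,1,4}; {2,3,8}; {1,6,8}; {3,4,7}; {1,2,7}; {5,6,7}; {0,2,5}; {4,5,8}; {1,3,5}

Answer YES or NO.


v = 9, block size k = 3, number of blocks = 9.
For resolvability, blocks must partition into parallel classes of size v/k = 3.
Total blocks must therefore be a multiple of 3: 9 = 3·3 + 0 ⇒ divisible ✓.
Consider block {1,2,7}. The only other block(s) in the collection disjoint from it are {4,5,8} — just 1 block(s). Any parallel class containing {1,2,7} would need 2 other blocks each disjoint from it, so no parallel class of size 3 can contain {1,2,7}.
Since every block must belong to some parallel class in a resolution, the collection cannot be partitioned into parallel classes.
Resolvable? NO.

NO


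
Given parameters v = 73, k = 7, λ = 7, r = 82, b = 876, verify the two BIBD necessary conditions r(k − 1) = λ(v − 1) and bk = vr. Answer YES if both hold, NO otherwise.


Condition (i): r(k − 1) = 82·6 = 492; λ(v − 1) = 7·72 = 504. Match? NO.
Condition (ii): bk = 876·7 = 6132; vr = 73·82 = 5986. Match? NO.
Both conditions hold? NO.

NO


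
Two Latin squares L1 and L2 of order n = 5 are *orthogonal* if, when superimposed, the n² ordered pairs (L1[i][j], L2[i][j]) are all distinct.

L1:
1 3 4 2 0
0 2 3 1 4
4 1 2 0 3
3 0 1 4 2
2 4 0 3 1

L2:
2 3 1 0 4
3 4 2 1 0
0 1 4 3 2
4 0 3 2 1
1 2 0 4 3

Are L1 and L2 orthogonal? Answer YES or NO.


Form the n² = 25 superimposed pairs (L1[i][j], L2[i][j]), row by row (rows and columns indexed from 0):
row 0: (1,2) (3,3) (4,1) (2,0) (0,4)
row 1: (0,3) (2,4) (3,2) (1,1) (4,0)
row 2: (4,0) (1,1) (2,4) (0,3) (3,2)
row 3: (3,4) (0,0) (1,3) (4,2) (2,1)
row 4: (2,1) (4,2) (0,0) (3,4) (1,3)
Orthogonality requires all 25 pairs distinct.
But the pair (4,0) repeats: cell (1,4) has L1 = 4, L2 = 0, and cell (2,0) has L1 = 4, L2 = 0.
A repeated pair means some other pair never occurs (only 15 distinct pairs out of 25), so the squares are not orthogonal.
Conclusion: NO.

NO


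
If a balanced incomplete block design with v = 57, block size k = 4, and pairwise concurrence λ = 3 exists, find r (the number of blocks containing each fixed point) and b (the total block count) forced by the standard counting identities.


Any 2-(v, k, λ) BIBD satisfies two necessary conditions:
  (i)  Each point sits in r blocks, and counting incidences through any fixed point gives r(k − 1) = λ(v − 1), so r = λ(v − 1)/(k − 1).
  (ii) Total incidences bk = vr, so b = vr/k.
Step 1: r = λ(v − 1)/(k − 1) = 3·(57 − 1)/(4 − 1) = 3·56/3 = 168/3 = 56.
Step 2: b = vr/k = 57·56/4 = 3192/4 = 798.
Check integrality: r = 56 ∈ Z ✓, b = 798 ∈ Z ✓.
(These identities are necessary conditions: they determine r and b for any design with these parameters, but do not by themselves prove that one exists.)

r = 56, b = 798.


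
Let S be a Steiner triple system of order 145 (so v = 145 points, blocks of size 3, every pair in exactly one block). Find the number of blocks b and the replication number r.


An STS(v) is a 2-(v, 3, 1) BIBD: block size k = 3, λ = 1.
Replication: r(k − 1) = λ(v − 1) ⇒ r·2 = 145 − 1 = 144 ⇒ r = 72.
Block count: bk = vr ⇒ b·3 = 145·72 = 10440 ⇒ b = 3480.

r = 72, b = 3480.


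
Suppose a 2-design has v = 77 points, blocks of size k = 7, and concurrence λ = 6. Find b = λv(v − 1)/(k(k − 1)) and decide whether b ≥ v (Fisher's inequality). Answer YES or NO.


r = λ(v − 1)/(k − 1) = 6·76/6 = 76.
b = vr/k = 77·76/7 = 836.
Fisher's inequality: b ≥ v ⇔ 836 ≥ 77? YES.

YES


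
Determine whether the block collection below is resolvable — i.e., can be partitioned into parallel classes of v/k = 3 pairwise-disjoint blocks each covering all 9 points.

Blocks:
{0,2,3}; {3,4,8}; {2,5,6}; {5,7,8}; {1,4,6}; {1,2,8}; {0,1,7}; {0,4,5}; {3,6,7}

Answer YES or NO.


v = 9, block size k = 3, number of blocks = 9.
For resolvability, blocks must partition into parallel classes of size v/k = 3.
Total blocks must therefore be a multiple of 3: 9 = 3·3 + 0 ⇒ divisible ✓.
Greedy packing gives 3 candidate class(es). Each should be a full parallel class (size 3, covers all 9 points).
  Class 1 (3 blocks): {0,2,3}; {5,7,8}; {1,4,6}. Points covered: [0, 1, 2, 3, 4, 5, 6, 7, 8].
  Class 2 (3 blocks): {3,4,8}; {2,5,6}; {0,1,7}. Points covered: [0, 1, 2, 3, 4, 5, 6, 7, 8].
  Class 3 (3 blocks): {1,2,8}; {0,4,5}; {3,6,7}. Points covered: [0, 1, 2, 3, 4, 5, 6, 7, 8].
All classes full (size 3)? YES. All classes cover every point? YES.
Resolvable? YES.

YES


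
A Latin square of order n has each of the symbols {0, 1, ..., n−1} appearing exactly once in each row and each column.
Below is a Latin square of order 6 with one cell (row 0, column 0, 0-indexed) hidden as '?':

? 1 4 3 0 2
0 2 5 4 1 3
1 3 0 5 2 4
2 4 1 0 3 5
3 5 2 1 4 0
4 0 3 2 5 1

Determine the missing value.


Row 0 contains symbols [0, 1, 2, 3, 4] — missing [5].
Column 0 contains symbols [0, 1, 2, 3, 4] — missing [5].
The missing symbol must appear in both missing sets; intersection = [5].
Therefore the hidden value is 5.

Missing value = 5.


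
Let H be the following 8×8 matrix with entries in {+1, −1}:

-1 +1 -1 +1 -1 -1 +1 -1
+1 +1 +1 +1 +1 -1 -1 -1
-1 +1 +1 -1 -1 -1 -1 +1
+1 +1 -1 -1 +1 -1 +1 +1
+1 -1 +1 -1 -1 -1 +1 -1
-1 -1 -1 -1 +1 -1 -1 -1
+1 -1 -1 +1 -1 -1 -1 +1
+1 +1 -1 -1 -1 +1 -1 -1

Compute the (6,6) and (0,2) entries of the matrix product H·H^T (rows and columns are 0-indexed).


Row 0 of H: [-1, 1, -1, 1, -1, -1, 1, -1].
Row 2 of H: [-1, 1, 1, -1, -1, -1, -1, 1].
Row 6 of H: [1, -1, -1, 1, -1, -1, -1, 1].
(H·H^T)[6][6] = Σ_j H[6][j]·H[6][j] = (1)² + (-1)² + (-1)² + (1)² + (-1)² + (-1)² + (-1)² + (1)² = 1 + 1 + 1 + 1 + 1 + 1 + 1 + 1 = 8.
(H·H^T)[0][2] = Σ_j H[0][j]·H[2][j] = (-1)·(-1) + (1)·(1) + (-1)·(1) + (1)·(-1) + (-1)·(-1) + (-1)·(-1) + (1)·(-1) + (-1)·(1) = 1 + 1 + -1 + -1 + 1 + 1 + -1 + -1 = 0.
So rows 0 and 2 are orthogonal; the diagonal entry equals n = 8.

(6,6) entry = 8; (0,2) entry = 0.


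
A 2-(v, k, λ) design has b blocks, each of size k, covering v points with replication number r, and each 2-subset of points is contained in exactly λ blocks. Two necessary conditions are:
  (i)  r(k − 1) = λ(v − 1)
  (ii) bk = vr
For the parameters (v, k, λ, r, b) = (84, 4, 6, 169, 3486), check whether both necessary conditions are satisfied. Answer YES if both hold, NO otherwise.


Condition (i): r(k − 1) = 169·3 = 507; λ(v − 1) = 6·83 = 498. Match? NO.
Condition (ii): bk = 3486·4 = 13944; vr = 84·169 = 14196. Match? NO.
Both conditions hold? NO.

NO


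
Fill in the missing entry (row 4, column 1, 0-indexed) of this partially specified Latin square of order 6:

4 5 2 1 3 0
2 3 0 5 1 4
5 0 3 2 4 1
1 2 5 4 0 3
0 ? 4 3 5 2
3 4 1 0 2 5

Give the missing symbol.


Row 4 contains symbols [0, 2, 3, 4, 5] — missing [1].
Column 1 contains symbols [0, 2, 3, 4, 5] — missing [1].
The missing symbol must appear in both missing sets; intersection = [1].
Therefore the hidden value is 1.

Missing value = 1.


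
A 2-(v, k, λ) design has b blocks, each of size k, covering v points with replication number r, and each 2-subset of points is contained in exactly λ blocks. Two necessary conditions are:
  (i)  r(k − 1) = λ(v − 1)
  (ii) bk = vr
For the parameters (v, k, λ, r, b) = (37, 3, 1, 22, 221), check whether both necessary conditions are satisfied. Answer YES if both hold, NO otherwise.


Condition (i): r(k − 1) = 22·2 = 44; λ(v − 1) = 1·36 = 36. Match? NO.
Condition (ii): bk = 221·3 = 663; vr = 37·22 = 814. Match? NO.
Both conditions hold? NO.

NO
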